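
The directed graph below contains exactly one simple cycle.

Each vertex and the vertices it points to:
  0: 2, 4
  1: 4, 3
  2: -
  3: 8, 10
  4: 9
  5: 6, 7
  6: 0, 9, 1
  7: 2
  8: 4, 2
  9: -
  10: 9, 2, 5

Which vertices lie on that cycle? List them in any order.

1, 3, 5, 6, 10

DFS with gray/black marking from 5:
5 gray
  6 gray
    0 gray
      2 gray
      2 black
      4 gray
        9 gray
        9 black
      4 black
    0 black
    6→9: 9 black — skip
    1 gray
      1→4: 4 black — skip
      3 gray
        8 gray
          8→4: 4 black — skip
          8→2: 2 black — skip
        8 black
        10 gray
          10→9: 9 black — skip
          10→2: 2 black — skip
          10→5: 5 is gray → back edge
Back edge closes the cycle 5 → 6 → 1 → 3 → 10 → 5; its vertices are {1, 3, 5, 6, 10}.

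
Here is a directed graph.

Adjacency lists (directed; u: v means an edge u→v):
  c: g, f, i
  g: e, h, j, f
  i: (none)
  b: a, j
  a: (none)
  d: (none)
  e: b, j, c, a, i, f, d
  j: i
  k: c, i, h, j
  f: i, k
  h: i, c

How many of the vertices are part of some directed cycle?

A vertex is on a directed cycle iff it belongs to a strongly connected component of size ≥ 2 (or has a self-loop).
The vertices on cycles are {c, e, f, g, h, k} — 6 in total.

6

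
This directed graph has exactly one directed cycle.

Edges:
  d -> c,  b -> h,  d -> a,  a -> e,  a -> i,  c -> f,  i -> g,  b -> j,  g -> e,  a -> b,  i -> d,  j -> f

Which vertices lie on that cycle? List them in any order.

DFS with gray/black marking from a:
a gray
  b gray
    h gray
    h black
    j gray
      f gray
      f black
    j black
  b black
  i gray
    g gray
      e gray
      e black
    g black
    d gray
      d→a: a is gray → back edge
Back edge closes the cycle a → i → d → a; its vertices are {a, d, i}.

a, d, i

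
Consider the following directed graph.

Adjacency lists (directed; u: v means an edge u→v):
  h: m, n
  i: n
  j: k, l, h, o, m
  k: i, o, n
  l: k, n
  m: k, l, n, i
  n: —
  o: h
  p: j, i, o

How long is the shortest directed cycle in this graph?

For each vertex v, BFS finds the shortest path from v back to v.
The shortest such closed walk is h → m → k → o → h, length 4.

4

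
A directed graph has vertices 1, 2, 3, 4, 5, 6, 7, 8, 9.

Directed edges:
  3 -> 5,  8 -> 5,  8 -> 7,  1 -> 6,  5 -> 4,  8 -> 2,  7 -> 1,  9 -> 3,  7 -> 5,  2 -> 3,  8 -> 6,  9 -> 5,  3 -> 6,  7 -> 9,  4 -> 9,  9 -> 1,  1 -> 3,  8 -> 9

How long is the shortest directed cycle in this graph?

3

For each vertex v, BFS finds the shortest path from v back to v.
The shortest such closed walk is 5 → 4 → 9 → 5, length 3.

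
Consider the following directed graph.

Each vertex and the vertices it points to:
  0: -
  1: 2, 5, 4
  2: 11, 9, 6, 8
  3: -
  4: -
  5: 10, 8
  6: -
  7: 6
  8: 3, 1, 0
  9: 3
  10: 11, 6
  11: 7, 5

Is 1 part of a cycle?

1 is on a cycle iff 1 can reach itself via ≥1 edge.
1 → 2 → 8 → 1 — yes.

Yes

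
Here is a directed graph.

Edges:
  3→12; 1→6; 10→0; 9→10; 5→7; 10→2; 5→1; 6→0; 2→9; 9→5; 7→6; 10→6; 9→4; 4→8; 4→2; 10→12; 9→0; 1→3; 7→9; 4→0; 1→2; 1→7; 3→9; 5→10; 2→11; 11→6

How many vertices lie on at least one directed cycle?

A vertex is on a directed cycle iff it belongs to a strongly connected component of size ≥ 2 (or has a self-loop).
The vertices on cycles are {1, 2, 3, 4, 5, 7, 9, 10} — 8 in total.

8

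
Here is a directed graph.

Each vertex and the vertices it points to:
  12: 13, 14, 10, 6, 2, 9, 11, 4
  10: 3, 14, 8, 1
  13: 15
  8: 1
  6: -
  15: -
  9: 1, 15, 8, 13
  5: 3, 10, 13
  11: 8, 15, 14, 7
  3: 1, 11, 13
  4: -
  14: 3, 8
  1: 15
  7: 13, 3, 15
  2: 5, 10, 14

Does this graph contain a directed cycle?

Yes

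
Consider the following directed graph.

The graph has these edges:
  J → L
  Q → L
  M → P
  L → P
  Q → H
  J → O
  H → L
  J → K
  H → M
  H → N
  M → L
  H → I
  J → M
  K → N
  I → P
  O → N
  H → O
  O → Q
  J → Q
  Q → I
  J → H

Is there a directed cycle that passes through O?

Yes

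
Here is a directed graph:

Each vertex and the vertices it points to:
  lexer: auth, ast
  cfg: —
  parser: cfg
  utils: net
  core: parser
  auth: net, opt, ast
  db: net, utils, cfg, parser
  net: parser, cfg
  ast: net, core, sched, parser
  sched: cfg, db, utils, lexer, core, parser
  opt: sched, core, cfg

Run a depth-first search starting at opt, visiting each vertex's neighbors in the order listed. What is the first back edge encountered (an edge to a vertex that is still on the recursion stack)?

DFS from opt (visiting each vertex's neighbors in the order listed); mark gray on enter, black on exit:
opt gray
  sched gray
    cfg gray
    cfg black
    db gray
      net gray
        parser gray
          parser→cfg: cfg black — skip
        parser black
        net→cfg: cfg black — skip
      net black
      utils gray
        utils→net: net black — skip
      utils black
      db→cfg: cfg black — skip
      db→parser: parser black — skip
    db black
    sched→utils: utils black — skip
    lexer gray
      auth gray
        auth→net: net black — skip
        auth→opt: opt is gray → back edge
First back edge: auth → opt.

auth->opt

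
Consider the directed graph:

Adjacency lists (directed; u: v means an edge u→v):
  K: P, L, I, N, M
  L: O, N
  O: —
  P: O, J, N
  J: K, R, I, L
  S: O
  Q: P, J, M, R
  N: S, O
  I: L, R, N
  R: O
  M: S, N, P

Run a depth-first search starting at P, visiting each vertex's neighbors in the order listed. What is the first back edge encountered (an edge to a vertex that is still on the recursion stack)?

DFS from P (visiting each vertex's neighbors in the order listed); mark gray on enter, black on exit:
P gray
  O gray
  O black
  J gray
    K gray
      K→P: P is gray → back edge
First back edge: K → P.

K->P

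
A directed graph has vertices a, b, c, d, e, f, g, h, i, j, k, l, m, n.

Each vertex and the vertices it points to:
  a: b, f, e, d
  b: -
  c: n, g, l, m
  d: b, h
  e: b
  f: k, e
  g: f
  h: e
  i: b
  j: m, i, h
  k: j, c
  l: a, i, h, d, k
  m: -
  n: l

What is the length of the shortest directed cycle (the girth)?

For each vertex v, BFS finds the shortest path from v back to v.
The shortest such closed walk is k → c → l → k, length 3.

3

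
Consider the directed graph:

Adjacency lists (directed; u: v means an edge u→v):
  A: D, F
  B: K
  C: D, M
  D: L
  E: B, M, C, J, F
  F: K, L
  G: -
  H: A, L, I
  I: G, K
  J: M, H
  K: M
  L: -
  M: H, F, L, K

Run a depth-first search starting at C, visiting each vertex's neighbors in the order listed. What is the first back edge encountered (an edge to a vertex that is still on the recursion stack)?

K→M

DFS from C (visiting each vertex's neighbors in the order listed); mark gray on enter, black on exit:
C gray
  D gray
    L gray
    L black
  D black
  M gray
    H gray
      A gray
        A→D: D black — skip
        F gray
          K gray
            K→M: M is gray → back edge
First back edge: K → M.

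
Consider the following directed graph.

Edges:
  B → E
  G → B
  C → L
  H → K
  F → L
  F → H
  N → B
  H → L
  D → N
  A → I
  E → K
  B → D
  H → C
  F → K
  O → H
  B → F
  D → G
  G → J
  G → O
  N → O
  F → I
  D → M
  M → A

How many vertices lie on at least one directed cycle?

4

A vertex is on a directed cycle iff it belongs to a strongly connected component of size ≥ 2 (or has a self-loop).
The vertices on cycles are {B, D, G, N} — 4 in total.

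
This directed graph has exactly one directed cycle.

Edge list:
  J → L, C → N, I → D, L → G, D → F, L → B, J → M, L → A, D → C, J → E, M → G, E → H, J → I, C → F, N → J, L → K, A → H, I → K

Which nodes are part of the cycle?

DFS with gray/black marking from J:
J gray
  L gray
    K gray
    K black
    G gray
    G black
    B gray
    B black
    A gray
      H gray
      H black
    A black
  L black
  E gray
    E→H: H black — skip
  E black
  M gray
    M→G: G black — skip
  M black
  I gray
    D gray
      F gray
      F black
      C gray
        C→F: F black — skip
        N gray
          N→J: J is gray → back edge
Back edge closes the cycle J → I → D → C → N → J; its vertices are {C, D, I, J, N}.

C, D, I, J, N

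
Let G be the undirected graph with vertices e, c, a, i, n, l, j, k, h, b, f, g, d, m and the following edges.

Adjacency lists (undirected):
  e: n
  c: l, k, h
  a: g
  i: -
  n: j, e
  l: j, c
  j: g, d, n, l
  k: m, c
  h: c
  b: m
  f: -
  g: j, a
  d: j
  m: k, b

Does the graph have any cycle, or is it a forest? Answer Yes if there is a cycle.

No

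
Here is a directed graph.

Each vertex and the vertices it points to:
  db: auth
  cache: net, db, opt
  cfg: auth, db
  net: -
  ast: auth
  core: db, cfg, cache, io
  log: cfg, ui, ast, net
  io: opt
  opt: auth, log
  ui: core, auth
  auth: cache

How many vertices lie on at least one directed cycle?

10

A vertex is on a directed cycle iff it belongs to a strongly connected component of size ≥ 2 (or has a self-loop).
The vertices on cycles are {db, io, ui, ast, cfg, log, opt, auth, core, cache} — 10 in total.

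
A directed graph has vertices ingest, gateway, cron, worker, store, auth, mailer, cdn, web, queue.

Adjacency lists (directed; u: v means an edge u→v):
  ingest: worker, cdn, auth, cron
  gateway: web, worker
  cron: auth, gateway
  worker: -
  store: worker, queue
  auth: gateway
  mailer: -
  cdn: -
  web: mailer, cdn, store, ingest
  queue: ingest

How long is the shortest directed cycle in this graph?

For each vertex v, BFS finds the shortest path from v back to v.
The shortest such closed walk is web → ingest → cron → gateway → web, length 4.

4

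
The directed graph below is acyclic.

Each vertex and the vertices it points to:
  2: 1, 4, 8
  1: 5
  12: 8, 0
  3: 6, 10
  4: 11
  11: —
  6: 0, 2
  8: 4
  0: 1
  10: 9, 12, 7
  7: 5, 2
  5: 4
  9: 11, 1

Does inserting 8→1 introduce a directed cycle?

No

Adding 8→1 creates a cycle iff 1 can already reach 8.
Explore from 1: no path reaches 8. The graph stays acyclic.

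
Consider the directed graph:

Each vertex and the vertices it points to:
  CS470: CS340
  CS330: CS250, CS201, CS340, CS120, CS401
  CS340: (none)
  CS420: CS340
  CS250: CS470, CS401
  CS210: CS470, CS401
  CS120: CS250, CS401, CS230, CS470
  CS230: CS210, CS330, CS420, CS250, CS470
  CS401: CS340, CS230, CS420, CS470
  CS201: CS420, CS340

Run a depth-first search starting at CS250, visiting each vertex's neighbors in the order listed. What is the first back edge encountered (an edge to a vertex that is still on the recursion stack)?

CS210->CS401

DFS from CS250 (visiting each vertex's neighbors in the order listed); mark gray on enter, black on exit:
CS250 gray
  CS470 gray
    CS340 gray
    CS340 black
  CS470 black
  CS401 gray
    CS401→CS340: CS340 black — skip
    CS230 gray
      CS210 gray
        CS210→CS470: CS470 black — skip
        CS210→CS401: CS401 is gray → back edge
First back edge: CS210 → CS401.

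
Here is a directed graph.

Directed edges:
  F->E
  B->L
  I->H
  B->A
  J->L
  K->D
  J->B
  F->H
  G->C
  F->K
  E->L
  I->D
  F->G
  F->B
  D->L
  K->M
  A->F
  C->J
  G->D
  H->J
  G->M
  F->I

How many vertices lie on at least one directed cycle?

A vertex is on a directed cycle iff it belongs to a strongly connected component of size ≥ 2 (or has a self-loop).
The vertices on cycles are {A, B, C, F, G, H, I, J} — 8 in total.

8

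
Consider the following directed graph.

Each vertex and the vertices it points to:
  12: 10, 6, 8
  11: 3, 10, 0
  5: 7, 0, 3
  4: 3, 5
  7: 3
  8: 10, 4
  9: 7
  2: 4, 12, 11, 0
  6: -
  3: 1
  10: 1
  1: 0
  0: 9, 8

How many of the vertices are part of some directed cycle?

9

A vertex is on a directed cycle iff it belongs to a strongly connected component of size ≥ 2 (or has a self-loop).
The vertices on cycles are {0, 1, 3, 4, 5, 7, 8, 9, 10} — 9 in total.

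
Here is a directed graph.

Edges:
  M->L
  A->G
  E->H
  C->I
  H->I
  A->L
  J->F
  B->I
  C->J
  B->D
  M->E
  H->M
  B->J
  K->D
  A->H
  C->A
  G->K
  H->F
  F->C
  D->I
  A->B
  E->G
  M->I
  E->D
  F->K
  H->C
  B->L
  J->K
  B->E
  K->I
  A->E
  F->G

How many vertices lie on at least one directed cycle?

A vertex is on a directed cycle iff it belongs to a strongly connected component of size ≥ 2 (or has a self-loop).
The vertices on cycles are {A, B, C, E, F, H, J, M} — 8 in total.

8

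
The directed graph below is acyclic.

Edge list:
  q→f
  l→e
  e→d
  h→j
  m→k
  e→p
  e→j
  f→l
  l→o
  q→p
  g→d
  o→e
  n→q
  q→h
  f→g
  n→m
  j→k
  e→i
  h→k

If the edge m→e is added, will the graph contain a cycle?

Adding m→e creates a cycle iff e can already reach m.
Explore from e: no path reaches m. The graph stays acyclic.

No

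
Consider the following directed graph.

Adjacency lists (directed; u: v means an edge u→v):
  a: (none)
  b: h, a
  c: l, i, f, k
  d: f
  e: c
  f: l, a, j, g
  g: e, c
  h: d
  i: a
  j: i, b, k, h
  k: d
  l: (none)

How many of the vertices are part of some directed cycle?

A vertex is on a directed cycle iff it belongs to a strongly connected component of size ≥ 2 (or has a self-loop).
The vertices on cycles are {b, c, d, e, f, g, h, j, k} — 9 in total.

9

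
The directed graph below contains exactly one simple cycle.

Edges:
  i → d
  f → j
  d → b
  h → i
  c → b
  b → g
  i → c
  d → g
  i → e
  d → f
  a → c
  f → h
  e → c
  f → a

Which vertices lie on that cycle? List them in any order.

DFS with gray/black marking from i:
i gray
  d gray
    g gray
    g black
    b gray
      b→g: g black — skip
    b black
    f gray
      a gray
        c gray
          c→b: b black — skip
        c black
      a black
      h gray
        h→i: i is gray → back edge
Back edge closes the cycle i → d → f → h → i; its vertices are {d, f, h, i}.

d, f, h, i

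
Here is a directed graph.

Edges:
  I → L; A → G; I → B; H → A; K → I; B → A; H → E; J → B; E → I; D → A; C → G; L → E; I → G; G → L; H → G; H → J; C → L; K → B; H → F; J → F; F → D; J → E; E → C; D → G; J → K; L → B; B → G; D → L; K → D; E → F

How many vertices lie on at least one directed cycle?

9

A vertex is on a directed cycle iff it belongs to a strongly connected component of size ≥ 2 (or has a self-loop).
The vertices on cycles are {A, B, C, D, E, F, G, I, L} — 9 in total.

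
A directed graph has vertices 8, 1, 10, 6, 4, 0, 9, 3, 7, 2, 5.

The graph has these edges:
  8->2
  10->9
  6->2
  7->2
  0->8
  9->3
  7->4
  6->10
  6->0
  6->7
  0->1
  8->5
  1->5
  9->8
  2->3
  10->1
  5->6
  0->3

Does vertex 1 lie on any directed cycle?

Yes

1 is on a cycle iff 1 can reach itself via ≥1 edge.
1 → 5 → 6 → 0 → 1 — yes.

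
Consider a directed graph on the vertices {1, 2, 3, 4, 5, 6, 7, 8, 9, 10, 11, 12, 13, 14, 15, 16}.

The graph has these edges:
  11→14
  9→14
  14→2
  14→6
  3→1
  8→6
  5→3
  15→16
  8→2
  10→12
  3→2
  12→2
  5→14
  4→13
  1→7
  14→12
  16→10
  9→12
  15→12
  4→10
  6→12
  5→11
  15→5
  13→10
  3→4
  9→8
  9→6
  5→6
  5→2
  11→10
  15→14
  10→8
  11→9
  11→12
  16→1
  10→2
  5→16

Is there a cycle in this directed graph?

No

DFS with white/gray/black marking, starting from 13:
13 gray
  10 gray
    12 gray
      2 gray
      2 black
    12 black
    10→2: 2 black — skip
    8 gray
      8→2: 2 black — skip
      6 gray
        6→12: 12 black — skip
      6 black
    8 black
  10 black
13 black
1 gray
  7 gray
  7 black
1 black
3 gray
  4 gray
    4→10: 10 black — skip
    4→13: 13 black — skip
  4 black
  3→1: 1 black — skip
  3→2: 2 black — skip
3 black
5 gray
  5→3: 3 black — skip
  16 gray
    16→1: 1 black — skip
    16→10: 10 black — skip
  16 black
  11 gray
    11→12: 12 black — skip
    14 gray
      14→6: 6 black — skip
      14→12: 12 black — skip
      14→2: 2 black — skip
    14 black
    9 gray
      9→14: 14 black — skip
      9→6: 6 black — skip
      9→12: 12 black — skip
      9→8: 8 black — skip
    9 black
    11→10: 10 black — skip
  11 black
  5→2: 2 black — skip
  5→14: 14 black — skip
  5→6: 6 black — skip
5 black
15 gray
  15→16: 16 black — skip
  15→5: 5 black — skip
  15→12: 12 black — skip
  15→14: 14 black — skip
15 black
Every edge goes to a white or black vertex — no back edge, so the graph is acyclic.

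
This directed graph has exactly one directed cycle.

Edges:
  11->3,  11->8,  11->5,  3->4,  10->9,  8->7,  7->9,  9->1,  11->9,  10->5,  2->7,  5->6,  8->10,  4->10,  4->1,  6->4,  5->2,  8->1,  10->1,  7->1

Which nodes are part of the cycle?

DFS with gray/black marking from 5:
5 gray
  2 gray
    7 gray
      1 gray
      1 black
      9 gray
        9→1: 1 black — skip
      9 black
    7 black
  2 black
  6 gray
    4 gray
      4→1: 1 black — skip
      10 gray
        10→1: 1 black — skip
        10→9: 9 black — skip
        10→5: 5 is gray → back edge
Back edge closes the cycle 5 → 6 → 4 → 10 → 5; its vertices are {4, 5, 6, 10}.

4, 5, 6, 10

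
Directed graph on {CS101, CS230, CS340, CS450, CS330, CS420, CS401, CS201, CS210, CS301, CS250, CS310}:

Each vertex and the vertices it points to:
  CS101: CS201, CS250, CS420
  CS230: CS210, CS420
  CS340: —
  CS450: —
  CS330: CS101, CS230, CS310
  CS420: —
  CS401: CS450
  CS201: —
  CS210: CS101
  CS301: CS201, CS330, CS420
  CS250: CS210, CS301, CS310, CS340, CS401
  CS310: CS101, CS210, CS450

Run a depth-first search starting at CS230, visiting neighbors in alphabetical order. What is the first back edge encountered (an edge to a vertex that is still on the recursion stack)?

CS250->CS210

DFS from CS230 (visiting neighbors in alphabetical order); mark gray on enter, black on exit:
CS230 gray
  CS210 gray
    CS101 gray
      CS201 gray
      CS201 black
      CS250 gray
        CS250→CS210: CS210 is gray → back edge
First back edge: CS250 → CS210.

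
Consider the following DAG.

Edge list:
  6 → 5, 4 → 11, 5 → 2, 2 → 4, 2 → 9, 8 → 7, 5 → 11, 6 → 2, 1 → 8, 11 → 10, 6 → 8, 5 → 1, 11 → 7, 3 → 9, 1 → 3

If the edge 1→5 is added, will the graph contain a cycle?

Yes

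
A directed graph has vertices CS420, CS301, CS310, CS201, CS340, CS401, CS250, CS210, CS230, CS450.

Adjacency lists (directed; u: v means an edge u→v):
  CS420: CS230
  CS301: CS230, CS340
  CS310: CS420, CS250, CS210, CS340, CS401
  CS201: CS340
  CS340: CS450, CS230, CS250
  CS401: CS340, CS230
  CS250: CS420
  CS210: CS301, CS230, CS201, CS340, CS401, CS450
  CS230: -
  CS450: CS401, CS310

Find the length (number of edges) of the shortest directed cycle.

3

For each vertex v, BFS finds the shortest path from v back to v.
The shortest such closed walk is CS210 → CS450 → CS310 → CS210, length 3.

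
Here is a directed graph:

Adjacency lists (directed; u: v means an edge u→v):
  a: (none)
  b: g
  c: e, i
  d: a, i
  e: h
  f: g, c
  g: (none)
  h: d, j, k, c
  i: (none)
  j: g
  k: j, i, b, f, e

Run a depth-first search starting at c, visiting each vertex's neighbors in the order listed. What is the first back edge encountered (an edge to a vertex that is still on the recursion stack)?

DFS from c (visiting each vertex's neighbors in the order listed); mark gray on enter, black on exit:
c gray
  e gray
    h gray
      d gray
        a gray
        a black
        i gray
        i black
      d black
      j gray
        g gray
        g black
      j black
      k gray
        k→j: j black — skip
        k→i: i black — skip
        b gray
          b→g: g black — skip
        b black
        f gray
          f→g: g black — skip
          f→c: c is gray → back edge
First back edge: f → c.

f→c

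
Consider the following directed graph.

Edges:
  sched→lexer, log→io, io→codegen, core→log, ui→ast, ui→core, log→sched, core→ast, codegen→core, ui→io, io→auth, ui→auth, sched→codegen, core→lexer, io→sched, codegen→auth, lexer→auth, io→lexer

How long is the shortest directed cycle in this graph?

4

For each vertex v, BFS finds the shortest path from v back to v.
The shortest such closed walk is core → log → io → codegen → core, length 4.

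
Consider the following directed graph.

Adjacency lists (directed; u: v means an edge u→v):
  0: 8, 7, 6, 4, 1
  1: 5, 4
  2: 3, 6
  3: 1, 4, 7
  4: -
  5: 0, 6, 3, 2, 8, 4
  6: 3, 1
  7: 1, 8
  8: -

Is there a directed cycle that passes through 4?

No

4 lies on a cycle iff there is a path from 4 back to itself.
Exploring from 4, it never reaches itself; equivalently, its strongly connected component is a singleton.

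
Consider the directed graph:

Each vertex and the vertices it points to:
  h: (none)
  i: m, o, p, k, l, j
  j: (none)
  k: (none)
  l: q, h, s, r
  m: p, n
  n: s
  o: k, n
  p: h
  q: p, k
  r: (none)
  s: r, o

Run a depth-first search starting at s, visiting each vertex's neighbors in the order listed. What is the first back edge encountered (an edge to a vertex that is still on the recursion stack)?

DFS from s (visiting each vertex's neighbors in the order listed); mark gray on enter, black on exit:
s gray
  r gray
  r black
  o gray
    k gray
    k black
    n gray
      n→s: s is gray → back edge
First back edge: n → s.

n→s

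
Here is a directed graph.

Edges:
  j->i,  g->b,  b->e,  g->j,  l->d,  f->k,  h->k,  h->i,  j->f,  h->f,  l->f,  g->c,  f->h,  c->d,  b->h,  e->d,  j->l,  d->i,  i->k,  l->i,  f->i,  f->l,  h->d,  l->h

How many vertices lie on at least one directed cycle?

A vertex is on a directed cycle iff it belongs to a strongly connected component of size ≥ 2 (or has a self-loop).
The vertices on cycles are {f, h, l} — 3 in total.

3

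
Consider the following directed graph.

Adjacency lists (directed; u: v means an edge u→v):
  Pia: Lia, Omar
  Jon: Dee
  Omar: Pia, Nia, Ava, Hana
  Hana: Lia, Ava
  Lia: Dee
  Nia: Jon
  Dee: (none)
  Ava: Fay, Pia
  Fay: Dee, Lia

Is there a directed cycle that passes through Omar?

Yes

Omar is on a cycle iff Omar can reach itself via ≥1 edge.
Omar → Pia → Omar — yes.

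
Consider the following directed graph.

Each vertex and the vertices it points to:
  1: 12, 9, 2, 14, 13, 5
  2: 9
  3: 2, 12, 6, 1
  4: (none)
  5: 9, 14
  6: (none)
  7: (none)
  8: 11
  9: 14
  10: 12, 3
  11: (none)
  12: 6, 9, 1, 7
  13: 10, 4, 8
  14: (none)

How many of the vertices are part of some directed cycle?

A vertex is on a directed cycle iff it belongs to a strongly connected component of size ≥ 2 (or has a self-loop).
The vertices on cycles are {1, 3, 10, 12, 13} — 5 in total.

5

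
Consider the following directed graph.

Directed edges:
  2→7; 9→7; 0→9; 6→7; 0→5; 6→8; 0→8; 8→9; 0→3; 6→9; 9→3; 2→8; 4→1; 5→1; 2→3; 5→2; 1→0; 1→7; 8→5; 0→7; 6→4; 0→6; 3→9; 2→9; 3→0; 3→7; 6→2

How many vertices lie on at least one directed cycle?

A vertex is on a directed cycle iff it belongs to a strongly connected component of size ≥ 2 (or has a self-loop).
The vertices on cycles are {0, 1, 2, 3, 4, 5, 6, 8, 9} — 9 in total.

9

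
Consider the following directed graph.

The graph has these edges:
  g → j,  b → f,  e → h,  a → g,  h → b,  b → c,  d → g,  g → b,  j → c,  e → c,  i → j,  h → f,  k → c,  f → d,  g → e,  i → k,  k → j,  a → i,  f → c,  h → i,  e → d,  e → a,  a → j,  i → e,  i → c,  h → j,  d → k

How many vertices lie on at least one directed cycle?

A vertex is on a directed cycle iff it belongs to a strongly connected component of size ≥ 2 (or has a self-loop).
The vertices on cycles are {a, b, d, e, f, g, h, i} — 8 in total.

8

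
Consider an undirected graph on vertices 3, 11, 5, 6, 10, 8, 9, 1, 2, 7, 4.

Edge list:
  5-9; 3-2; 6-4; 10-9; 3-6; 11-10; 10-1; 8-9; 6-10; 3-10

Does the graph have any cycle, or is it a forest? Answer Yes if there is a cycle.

Yes

DFS, tracking each vertex's parent; an edge to a visited non-parent vertex closes a cycle.
Start from 6:
visit 6 (parent –)
  visit 10 (parent 6)
    visit 9 (parent 10)
      9–10: parent, skip
      visit 5 (parent 9)
        5–9: parent, skip
      visit 8 (parent 9)
        8–9: parent, skip
    visit 11 (parent 10)
      11–10: parent, skip
    10–6: parent, skip
    visit 1 (parent 10)
      1–10: parent, skip
    visit 3 (parent 10)
      3–6: 6 visited and ≠ parent → cycle
Cycle: 6 – 10 – 3 – 6.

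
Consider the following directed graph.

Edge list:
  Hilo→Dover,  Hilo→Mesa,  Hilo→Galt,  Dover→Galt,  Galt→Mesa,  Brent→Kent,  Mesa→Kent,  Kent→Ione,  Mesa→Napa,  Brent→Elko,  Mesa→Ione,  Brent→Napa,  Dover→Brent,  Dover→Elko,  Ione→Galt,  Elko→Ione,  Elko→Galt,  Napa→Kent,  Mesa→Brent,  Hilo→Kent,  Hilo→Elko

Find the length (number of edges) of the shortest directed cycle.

For each vertex v, BFS finds the shortest path from v back to v.
The shortest such closed walk is Mesa → Ione → Galt → Mesa, length 3.

3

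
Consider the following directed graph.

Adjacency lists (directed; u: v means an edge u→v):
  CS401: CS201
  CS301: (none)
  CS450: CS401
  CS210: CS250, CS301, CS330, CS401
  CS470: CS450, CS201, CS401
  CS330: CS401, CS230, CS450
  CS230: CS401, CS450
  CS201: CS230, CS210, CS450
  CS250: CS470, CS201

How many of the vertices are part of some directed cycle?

8

A vertex is on a directed cycle iff it belongs to a strongly connected component of size ≥ 2 (or has a self-loop).
The vertices on cycles are {CS201, CS210, CS230, CS250, CS330, CS401, CS450, CS470} — 8 in total.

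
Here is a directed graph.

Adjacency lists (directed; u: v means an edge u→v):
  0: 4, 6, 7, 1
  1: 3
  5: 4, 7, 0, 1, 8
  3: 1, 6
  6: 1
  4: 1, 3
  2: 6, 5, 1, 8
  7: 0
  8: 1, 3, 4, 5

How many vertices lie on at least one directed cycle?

7

A vertex is on a directed cycle iff it belongs to a strongly connected component of size ≥ 2 (or has a self-loop).
The vertices on cycles are {0, 1, 3, 5, 6, 7, 8} — 7 in total.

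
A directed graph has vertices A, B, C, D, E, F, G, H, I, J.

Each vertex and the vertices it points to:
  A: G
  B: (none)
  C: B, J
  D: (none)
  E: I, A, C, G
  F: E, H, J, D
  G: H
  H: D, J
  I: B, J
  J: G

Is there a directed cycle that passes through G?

G is on a cycle iff G can reach itself via ≥1 edge.
G → H → J → G — yes.

Yes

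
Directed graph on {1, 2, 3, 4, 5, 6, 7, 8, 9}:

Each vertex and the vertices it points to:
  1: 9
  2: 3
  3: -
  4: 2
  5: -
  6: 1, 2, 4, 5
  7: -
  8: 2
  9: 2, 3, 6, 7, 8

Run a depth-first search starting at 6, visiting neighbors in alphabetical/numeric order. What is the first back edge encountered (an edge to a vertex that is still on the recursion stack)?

9->6

DFS from 6 (visiting neighbors in alphabetical/numeric order); mark gray on enter, black on exit:
6 gray
  1 gray
    9 gray
      2 gray
        3 gray
        3 black
      2 black
      9→3: 3 black — skip
      9→6: 6 is gray → back edge
First back edge: 9 → 6.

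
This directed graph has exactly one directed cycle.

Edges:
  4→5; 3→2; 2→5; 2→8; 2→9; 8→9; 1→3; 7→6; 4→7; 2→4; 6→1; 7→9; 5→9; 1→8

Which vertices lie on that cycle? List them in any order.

DFS with gray/black marking from 6:
6 gray
  1 gray
    3 gray
      2 gray
        8 gray
          9 gray
          9 black
        8 black
        4 gray
          7 gray
            7→9: 9 black — skip
            7→6: 6 is gray → back edge
Back edge closes the cycle 6 → 1 → 3 → 2 → 4 → 7 → 6; its vertices are {1, 2, 3, 4, 6, 7}.

1, 2, 3, 4, 6, 7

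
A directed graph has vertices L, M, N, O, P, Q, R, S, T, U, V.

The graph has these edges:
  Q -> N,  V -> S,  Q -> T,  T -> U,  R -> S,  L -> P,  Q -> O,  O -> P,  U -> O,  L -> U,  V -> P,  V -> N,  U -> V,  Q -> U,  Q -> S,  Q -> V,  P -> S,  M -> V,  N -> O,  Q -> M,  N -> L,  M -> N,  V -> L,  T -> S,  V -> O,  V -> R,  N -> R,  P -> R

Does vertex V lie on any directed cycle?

Yes

V is on a cycle iff V can reach itself via ≥1 edge.
V → L → U → V — yes.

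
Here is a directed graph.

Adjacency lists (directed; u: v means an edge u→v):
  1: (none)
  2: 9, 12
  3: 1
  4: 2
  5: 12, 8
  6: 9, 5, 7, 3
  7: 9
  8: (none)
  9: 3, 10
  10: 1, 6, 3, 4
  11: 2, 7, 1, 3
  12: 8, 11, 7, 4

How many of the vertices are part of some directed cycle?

A vertex is on a directed cycle iff it belongs to a strongly connected component of size ≥ 2 (or has a self-loop).
The vertices on cycles are {2, 4, 5, 6, 7, 9, 10, 11, 12} — 9 in total.

9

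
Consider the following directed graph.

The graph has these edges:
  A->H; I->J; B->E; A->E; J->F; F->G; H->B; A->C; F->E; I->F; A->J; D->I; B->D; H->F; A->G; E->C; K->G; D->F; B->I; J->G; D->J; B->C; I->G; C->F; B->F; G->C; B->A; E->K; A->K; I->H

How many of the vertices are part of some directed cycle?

10

A vertex is on a directed cycle iff it belongs to a strongly connected component of size ≥ 2 (or has a self-loop).
The vertices on cycles are {A, B, C, D, E, F, G, H, I, K} — 10 in total.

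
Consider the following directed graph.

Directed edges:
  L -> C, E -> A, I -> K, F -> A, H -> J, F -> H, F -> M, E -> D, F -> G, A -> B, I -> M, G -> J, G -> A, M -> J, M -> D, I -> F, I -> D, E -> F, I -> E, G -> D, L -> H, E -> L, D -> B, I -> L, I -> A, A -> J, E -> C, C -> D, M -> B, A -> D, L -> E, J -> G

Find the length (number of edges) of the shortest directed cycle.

2

For each vertex v, BFS finds the shortest path from v back to v.
The shortest such closed walk is E → L → E, length 2.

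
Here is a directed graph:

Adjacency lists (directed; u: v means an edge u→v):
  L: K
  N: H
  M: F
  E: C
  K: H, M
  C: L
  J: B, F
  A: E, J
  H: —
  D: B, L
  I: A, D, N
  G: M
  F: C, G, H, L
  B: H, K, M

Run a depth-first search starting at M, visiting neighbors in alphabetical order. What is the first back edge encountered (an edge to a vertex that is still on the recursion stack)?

DFS from M (visiting neighbors in alphabetical order); mark gray on enter, black on exit:
M gray
  F gray
    C gray
      L gray
        K gray
          H gray
          H black
          K→M: M is gray → back edge
First back edge: K → M.

K→M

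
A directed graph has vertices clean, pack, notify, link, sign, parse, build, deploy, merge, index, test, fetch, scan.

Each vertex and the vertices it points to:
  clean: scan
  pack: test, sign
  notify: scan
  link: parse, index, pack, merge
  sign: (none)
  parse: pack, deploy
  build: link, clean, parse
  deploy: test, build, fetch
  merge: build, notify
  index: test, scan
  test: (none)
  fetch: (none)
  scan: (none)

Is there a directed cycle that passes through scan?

scan lies on a cycle iff there is a path from scan back to itself.
Exploring from scan, it never reaches itself; equivalently, its strongly connected component is a singleton.

No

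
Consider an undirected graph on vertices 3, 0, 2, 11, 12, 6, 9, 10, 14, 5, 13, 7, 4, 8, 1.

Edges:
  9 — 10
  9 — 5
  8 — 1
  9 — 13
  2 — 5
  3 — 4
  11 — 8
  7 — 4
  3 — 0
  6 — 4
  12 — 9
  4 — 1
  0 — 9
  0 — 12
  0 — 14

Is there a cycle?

DFS, tracking each vertex's parent; an edge to a visited non-parent vertex closes a cycle.
Start from 7:
visit 7 (parent –)
  visit 4 (parent 7)
    4–7: parent, skip
    visit 1 (parent 4)
      1–4: parent, skip
      visit 8 (parent 1)
        8–1: parent, skip
        visit 11 (parent 8)
          11–8: parent, skip
    visit 3 (parent 4)
      visit 0 (parent 3)
        visit 14 (parent 0)
          14–0: parent, skip
        visit 12 (parent 0)
          12–0: parent, skip
          visit 9 (parent 12)
            visit 13 (parent 9)
              13–9: parent, skip
            9–12: parent, skip
            visit 10 (parent 9)
              10–9: parent, skip
            visit 5 (parent 9)
              5–9: parent, skip
              visit 2 (parent 5)
                2–5: parent, skip
            9–0: 0 visited and ≠ parent → cycle
Cycle: 0 – 12 – 9 – 0.

Yes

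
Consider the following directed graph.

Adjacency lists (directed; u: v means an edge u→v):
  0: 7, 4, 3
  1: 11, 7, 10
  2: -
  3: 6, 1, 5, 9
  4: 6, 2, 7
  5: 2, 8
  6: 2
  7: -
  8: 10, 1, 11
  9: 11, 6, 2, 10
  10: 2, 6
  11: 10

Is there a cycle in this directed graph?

DFS with white/gray/black marking, starting from 5:
5 gray
  2 gray
  2 black
  8 gray
    10 gray
      10→2: 2 black — skip
      6 gray
        6→2: 2 black — skip
      6 black
    10 black
    1 gray
      11 gray
        11→10: 10 black — skip
      11 black
      7 gray
      7 black
      1→10: 10 black — skip
    1 black
    8→11: 11 black — skip
  8 black
5 black
0 gray
  0→7: 7 black — skip
  4 gray
    4→6: 6 black — skip
    4→2: 2 black — skip
    4→7: 7 black — skip
  4 black
  3 gray
    3→6: 6 black — skip
    3→1: 1 black — skip
    3→5: 5 black — skip
    9 gray
      9→11: 11 black — skip
      9→6: 6 black — skip
      9→2: 2 black — skip
      9→10: 10 black — skip
    9 black
  3 black
0 black
Every edge goes to a white or black vertex — no back edge, so the graph is acyclic.

No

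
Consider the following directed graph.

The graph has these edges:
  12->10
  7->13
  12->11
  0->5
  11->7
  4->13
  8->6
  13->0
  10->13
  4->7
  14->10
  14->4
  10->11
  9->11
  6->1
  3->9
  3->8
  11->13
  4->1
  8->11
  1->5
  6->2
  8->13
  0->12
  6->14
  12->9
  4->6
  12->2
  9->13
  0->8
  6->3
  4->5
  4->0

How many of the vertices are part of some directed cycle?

12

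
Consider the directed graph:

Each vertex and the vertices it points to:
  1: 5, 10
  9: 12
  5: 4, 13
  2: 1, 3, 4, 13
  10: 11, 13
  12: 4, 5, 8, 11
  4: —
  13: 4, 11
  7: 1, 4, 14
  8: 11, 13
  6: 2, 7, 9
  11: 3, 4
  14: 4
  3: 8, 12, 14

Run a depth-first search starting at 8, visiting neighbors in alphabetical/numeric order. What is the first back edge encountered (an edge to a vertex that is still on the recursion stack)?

3→8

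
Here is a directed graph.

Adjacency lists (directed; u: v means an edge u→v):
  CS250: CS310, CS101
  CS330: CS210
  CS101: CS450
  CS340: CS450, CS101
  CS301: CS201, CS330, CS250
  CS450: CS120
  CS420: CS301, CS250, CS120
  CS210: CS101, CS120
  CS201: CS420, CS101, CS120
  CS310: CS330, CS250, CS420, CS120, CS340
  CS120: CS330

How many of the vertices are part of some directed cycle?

10

A vertex is on a directed cycle iff it belongs to a strongly connected component of size ≥ 2 (or has a self-loop).
The vertices on cycles are {CS101, CS120, CS201, CS210, CS250, CS301, CS310, CS330, CS420, CS450} — 10 in total.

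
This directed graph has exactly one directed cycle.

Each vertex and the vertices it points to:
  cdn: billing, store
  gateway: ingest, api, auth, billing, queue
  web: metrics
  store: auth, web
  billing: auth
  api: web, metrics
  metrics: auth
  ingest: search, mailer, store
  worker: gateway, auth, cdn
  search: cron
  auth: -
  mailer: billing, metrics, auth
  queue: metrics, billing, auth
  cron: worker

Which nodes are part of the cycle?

DFS with gray/black marking from gateway:
gateway gray
  ingest gray
    search gray
      cron gray
        worker gray
          worker→gateway: gateway is gray → back edge
Back edge closes the cycle gateway → ingest → search → cron → worker → gateway; its vertices are {cron, ingest, search, worker, gateway}.

cron, ingest, search, worker, gateway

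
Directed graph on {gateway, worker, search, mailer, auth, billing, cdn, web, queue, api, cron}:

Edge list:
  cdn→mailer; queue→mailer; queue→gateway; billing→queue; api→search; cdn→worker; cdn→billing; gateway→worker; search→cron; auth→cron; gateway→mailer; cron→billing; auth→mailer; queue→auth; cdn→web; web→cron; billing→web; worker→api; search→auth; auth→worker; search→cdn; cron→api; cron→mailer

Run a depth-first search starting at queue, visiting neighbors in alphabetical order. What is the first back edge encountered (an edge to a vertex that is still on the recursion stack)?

search->auth

DFS from queue (visiting neighbors in alphabetical order); mark gray on enter, black on exit:
queue gray
  auth gray
    cron gray
      api gray
        search gray
          search→auth: auth is gray → back edge
First back edge: search → auth.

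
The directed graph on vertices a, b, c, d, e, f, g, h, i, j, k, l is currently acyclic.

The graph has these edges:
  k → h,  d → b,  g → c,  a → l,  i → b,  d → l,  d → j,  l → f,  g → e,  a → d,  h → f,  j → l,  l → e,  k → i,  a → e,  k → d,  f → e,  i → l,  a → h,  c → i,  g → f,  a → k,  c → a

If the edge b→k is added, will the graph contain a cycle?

Adding b→k creates a cycle iff k can already reach b.
Path from k: k → d → b.
So k → … → b → k is a cycle.

Yes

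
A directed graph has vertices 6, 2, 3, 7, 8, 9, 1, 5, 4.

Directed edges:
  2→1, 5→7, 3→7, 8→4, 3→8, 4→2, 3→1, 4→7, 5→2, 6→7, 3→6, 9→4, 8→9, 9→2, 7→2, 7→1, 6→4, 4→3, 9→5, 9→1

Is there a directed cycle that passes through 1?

No

1 lies on a cycle iff there is a path from 1 back to itself.
Exploring from 1, it never reaches itself; equivalently, its strongly connected component is a singleton.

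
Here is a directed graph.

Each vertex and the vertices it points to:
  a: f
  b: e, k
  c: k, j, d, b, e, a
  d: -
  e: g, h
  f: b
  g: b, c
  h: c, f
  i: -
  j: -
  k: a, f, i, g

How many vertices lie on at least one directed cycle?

8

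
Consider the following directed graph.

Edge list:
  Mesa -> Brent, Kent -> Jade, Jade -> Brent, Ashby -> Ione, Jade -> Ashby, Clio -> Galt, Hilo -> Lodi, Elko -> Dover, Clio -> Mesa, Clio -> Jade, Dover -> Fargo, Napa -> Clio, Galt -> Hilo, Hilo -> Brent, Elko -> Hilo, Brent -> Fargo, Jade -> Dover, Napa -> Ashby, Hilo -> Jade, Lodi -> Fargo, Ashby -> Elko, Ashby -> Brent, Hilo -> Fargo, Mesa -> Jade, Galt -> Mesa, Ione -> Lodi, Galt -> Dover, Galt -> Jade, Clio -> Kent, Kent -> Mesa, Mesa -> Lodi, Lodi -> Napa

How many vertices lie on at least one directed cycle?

11

A vertex is on a directed cycle iff it belongs to a strongly connected component of size ≥ 2 (or has a self-loop).
The vertices on cycles are {Clio, Elko, Galt, Hilo, Ione, Jade, Kent, Lodi, Mesa, Napa, Ashby} — 11 in total.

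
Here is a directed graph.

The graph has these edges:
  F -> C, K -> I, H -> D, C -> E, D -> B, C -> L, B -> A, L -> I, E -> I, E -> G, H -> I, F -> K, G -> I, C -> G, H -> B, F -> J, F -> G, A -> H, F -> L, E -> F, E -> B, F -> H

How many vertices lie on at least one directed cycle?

A vertex is on a directed cycle iff it belongs to a strongly connected component of size ≥ 2 (or has a self-loop).
The vertices on cycles are {A, B, C, D, E, F, H} — 7 in total.

7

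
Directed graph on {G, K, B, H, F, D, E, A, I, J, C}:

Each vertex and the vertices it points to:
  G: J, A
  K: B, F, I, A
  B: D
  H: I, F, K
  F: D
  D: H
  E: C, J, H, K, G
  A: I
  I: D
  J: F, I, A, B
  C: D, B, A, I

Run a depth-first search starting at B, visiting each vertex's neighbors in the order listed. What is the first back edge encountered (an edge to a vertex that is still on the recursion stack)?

I→D

DFS from B (visiting each vertex's neighbors in the order listed); mark gray on enter, black on exit:
B gray
  D gray
    H gray
      I gray
        I→D: D is gray → back edge
First back edge: I → D.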